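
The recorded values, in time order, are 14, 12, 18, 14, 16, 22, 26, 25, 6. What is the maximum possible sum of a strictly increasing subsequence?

90

Let S[i] be the best sum of a strictly increasing subsequence ending at i:
i:      1  2  3  4  5  6  7  8  9
a[i]:  14 12 18 14 16 22 26 25  6
S:     14 12 32 26 42 64 90 89  6
Maximum is 90 (e.g. 12 + 14 + 16 + 22 + 26).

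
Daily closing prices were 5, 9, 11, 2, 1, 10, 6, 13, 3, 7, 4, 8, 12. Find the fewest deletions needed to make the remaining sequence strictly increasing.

8

Fewest deletions = n − (longest strictly increasing subsequence).
i:      1  2  3  4  5  6  7  8  9 10 11 12 13
a[i]:   5  9 11  2  1 10  6 13  3  7  4  8 12
dp:     1  2  3  1  1  3  2  4  2  3  3  4  5
max dp = 5, so deletions = 13 − 5 = 8.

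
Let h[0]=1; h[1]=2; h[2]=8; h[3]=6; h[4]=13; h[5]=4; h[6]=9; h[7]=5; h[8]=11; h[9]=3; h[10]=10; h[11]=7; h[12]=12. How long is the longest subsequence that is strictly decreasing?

Negate each value so 'decreasing' becomes 'increasing', then run patience tails on the negated sequence:
-1 → extends → [-1]
-2 → replaces -1 → [-2]
-8 → replaces -2 → [-8]
-6 → extends → [-8, -6]
-13 → replaces -8 → [-13, -6]
-4 → extends → [-13, -6, -4]
-9 → replaces -6 → [-13, -9, -4]
-5 → replaces -4 → [-13, -9, -5]
-11 → replaces -9 → [-13, -11, -5]
-3 → extends → [-13, -11, -5, -3]
-10 → replaces -5 → [-13, -11, -10, -3]
-7 → replaces -3 → [-13, -11, -10, -7]
-12 → replaces -11 → [-13, -12, -10, -7]
Four tails, so the longest strictly decreasing subsequence of the original has length 4.

4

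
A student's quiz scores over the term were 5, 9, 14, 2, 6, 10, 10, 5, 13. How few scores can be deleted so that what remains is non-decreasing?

Fewest deletions = n − (longest non-decreasing subsequence).
i:      1  2  3  4  5  6  7  8  9
a[i]:   5  9 14  2  6 10 10  5 13
dp:     1  2  3  1  2  3  4  2  5
max dp = 5, so deletions = 9 − 5 = 4.

4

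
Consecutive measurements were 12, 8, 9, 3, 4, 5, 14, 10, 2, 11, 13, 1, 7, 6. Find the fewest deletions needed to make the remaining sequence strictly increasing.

Fewest deletions = n − (longest strictly increasing subsequence).
i:      1  2  3  4  5  6  7  8  9 10 11 12 13 14
a[i]:  12  8  9  3  4  5 14 10  2 11 13  1  7  6
dp:     1  1  2  1  2  3  4  4  1  5  6  1  4  4
max dp = 6, so deletions = 14 − 6 = 8.

8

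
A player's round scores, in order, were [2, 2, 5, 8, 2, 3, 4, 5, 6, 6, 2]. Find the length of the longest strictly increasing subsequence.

5

Let dp[i] be the length of the longest such subsequence ending at index i:
i:      1  2  3  4  5  6  7  8  9 10 11
a[i]:   2  2  5  8  2  3  4  5  6  6  2
dp:     1  1  2  3  1  2  3  4  5  5  1
Maximum dp value is 5.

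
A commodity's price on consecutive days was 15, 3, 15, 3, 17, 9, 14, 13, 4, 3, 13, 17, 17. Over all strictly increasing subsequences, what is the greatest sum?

Let S[i] be the best sum of a strictly increasing subsequence ending at i:
i:      1  2  3  4  5  6  7  8  9 10 11 12 13
a[i]:  15  3 15  3 17  9 14 13  4  3 13 17 17
S:     15  3 18  3 35 12 26 25  7  3 25 43 43
Maximum is 43 (e.g. 3 + 9 + 14 + 17).

43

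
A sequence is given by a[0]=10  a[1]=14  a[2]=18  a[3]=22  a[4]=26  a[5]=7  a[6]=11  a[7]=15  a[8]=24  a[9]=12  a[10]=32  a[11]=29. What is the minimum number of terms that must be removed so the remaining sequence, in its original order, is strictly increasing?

6

Fewest deletions = n − (longest strictly increasing subsequence).
Patience tails:
10 → extends → [10]
14 → extends → [10, 14]
18 → extends → [10, 14, 18]
22 → extends → [10, 14, 18, 22]
26 → extends → [10, 14, 18, 22, 26]
7 → replaces 10 → [7, 14, 18, 22, 26]
11 → replaces 14 → [7, 11, 18, 22, 26]
15 → replaces 18 → [7, 11, 15, 22, 26]
24 → replaces 26 → [7, 11, 15, 22, 24]
12 → replaces 15 → [7, 11, 12, 22, 24]
32 → extends → [7, 11, 12, 22, 24, 32]
29 → replaces 32 → [7, 11, 12, 22, 24, 29]
Longest strictly increasing subsequence has length 6, so deletions = 12 − 6 = 6.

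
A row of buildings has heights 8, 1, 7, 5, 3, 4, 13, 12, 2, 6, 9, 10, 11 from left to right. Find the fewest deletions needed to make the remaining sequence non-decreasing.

Fewest deletions = n − (longest non-decreasing subsequence).
i:      1  2  3  4  5  6  7  8  9 10 11 12 13
a[i]:   8  1  7  5  3  4 13 12  2  6  9 10 11
dp:     1  1  2  2  2  3  4  4  2  4  5  6  7
max dp = 7, so deletions = 13 − 7 = 6.

6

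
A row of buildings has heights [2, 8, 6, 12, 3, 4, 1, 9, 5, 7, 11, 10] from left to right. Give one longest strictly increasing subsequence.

2, 3, 4, 5, 7, 11

Patience tails give the LIS length; then backtrack through the dp parents:
2 → extends → [2]
8 → extends → [2, 8]
6 → replaces 8 → [2, 6]
12 → extends → [2, 6, 12]
3 → replaces 6 → [2, 3, 12]
4 → replaces 12 → [2, 3, 4]
1 → replaces 2 → [1, 3, 4]
9 → extends → [1, 3, 4, 9]
5 → replaces 9 → [1, 3, 4, 5]
7 → extends → [1, 3, 4, 5, 7]
11 → extends → [1, 3, 4, 5, 7, 11]
10 → replaces 11 → [1, 3, 4, 5, 7, 10]
Length 6; one witness is 2, 3, 4, 5, 7, 11.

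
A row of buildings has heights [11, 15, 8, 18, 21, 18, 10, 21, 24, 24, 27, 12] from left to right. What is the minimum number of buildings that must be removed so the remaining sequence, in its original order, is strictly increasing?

6

Fewest deletions = n − (longest strictly increasing subsequence).
i:      1  2  3  4  5  6  7  8  9 10 11 12
a[i]:  11 15  8 18 21 18 10 21 24 24 27 12
dp:     1  2  1  3  4  3  2  4  5  5  6  3
max dp = 6, so deletions = 12 − 6 = 6.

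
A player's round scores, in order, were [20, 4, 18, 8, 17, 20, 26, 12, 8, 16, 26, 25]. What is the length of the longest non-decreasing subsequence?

6

Track the smallest tail for each achievable length (allowing ties):
20 → extends → [20]
4 → replaces 20 → [4]
18 → extends → [4, 18]
8 → replaces 18 → [4, 8]
17 → extends → [4, 8, 17]
20 → extends → [4, 8, 17, 20]
26 → extends → [4, 8, 17, 20, 26]
12 → replaces 17 → [4, 8, 12, 20, 26]
8 → replaces 12 → [4, 8, 8, 20, 26]
16 → replaces 20 → [4, 8, 8, 16, 26]
26 → extends → [4, 8, 8, 16, 26, 26]
25 → replaces 26 → [4, 8, 8, 16, 25, 26]
Six tails, so the longest non-decreasing subsequence has length 6 (e.g. 4, 8, 17, 20, 26, 26).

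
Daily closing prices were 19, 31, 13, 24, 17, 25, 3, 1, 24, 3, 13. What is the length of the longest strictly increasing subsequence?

Track the smallest tail for each achievable length (strict):
19 → extends → [19]
31 → extends → [19, 31]
13 → replaces 19 → [13, 31]
24 → replaces 31 → [13, 24]
17 → replaces 24 → [13, 17]
25 → extends → [13, 17, 25]
3 → replaces 13 → [3, 17, 25]
1 → replaces 3 → [1, 17, 25]
24 → replaces 25 → [1, 17, 24]
3 → replaces 17 → [1, 3, 24]
13 → replaces 24 → [1, 3, 13]
Three tails, so the longest strictly increasing subsequence has length 3 (e.g. 19, 24, 25).

3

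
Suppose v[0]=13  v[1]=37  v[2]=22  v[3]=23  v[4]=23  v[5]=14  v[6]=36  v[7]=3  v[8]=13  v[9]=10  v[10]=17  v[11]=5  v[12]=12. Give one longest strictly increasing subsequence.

13, 22, 23, 36

Patience tails give the LIS length; then backtrack through the dp parents:
13 → extends → [13]
37 → extends → [13, 37]
22 → replaces 37 → [13, 22]
23 → extends → [13, 22, 23]
23 → already a tail → [13, 22, 23]
14 → replaces 22 → [13, 14, 23]
36 → extends → [13, 14, 23, 36]
3 → replaces 13 → [3, 14, 23, 36]
13 → replaces 14 → [3, 13, 23, 36]
10 → replaces 13 → [3, 10, 23, 36]
17 → replaces 23 → [3, 10, 17, 36]
5 → replaces 10 → [3, 5, 17, 36]
12 → replaces 17 → [3, 5, 12, 36]
Length 4; one witness is 13, 22, 23, 36.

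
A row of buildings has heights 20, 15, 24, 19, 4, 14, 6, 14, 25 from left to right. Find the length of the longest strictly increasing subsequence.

4

Let dp[i] be the length of the longest such subsequence ending at index i:
i:      1  2  3  4  5  6  7  8  9
a[i]:  20 15 24 19  4 14  6 14 25
dp:     1  1  2  2  1  2  2  3  4
Maximum dp value is 4.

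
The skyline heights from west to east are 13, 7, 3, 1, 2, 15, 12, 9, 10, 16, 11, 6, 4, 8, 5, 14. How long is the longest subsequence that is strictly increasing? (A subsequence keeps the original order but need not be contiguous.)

6

Let dp[i] be the length of the longest such subsequence ending at index i:
i:      1  2  3  4  5  6  7  8  9 10 11 12 13 14 15 16
a[i]:  13  7  3  1  2 15 12  9 10 16 11  6  4  8  5 14
dp:     1  1  1  1  2  3  3  3  4  5  5  3  3  4  4  6
Maximum dp value is 6.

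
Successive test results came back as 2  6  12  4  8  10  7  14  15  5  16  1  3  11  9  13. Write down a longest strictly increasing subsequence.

Patience tails give the LIS length; then backtrack through the dp parents:
2 → extends → [2]
6 → extends → [2, 6]
12 → extends → [2, 6, 12]
4 → replaces 6 → [2, 4, 12]
8 → replaces 12 → [2, 4, 8]
10 → extends → [2, 4, 8, 10]
7 → replaces 8 → [2, 4, 7, 10]
14 → extends → [2, 4, 7, 10, 14]
15 → extends → [2, 4, 7, 10, 14, 15]
5 → replaces 7 → [2, 4, 5, 10, 14, 15]
16 → extends → [2, 4, 5, 10, 14, 15, 16]
1 → replaces 2 → [1, 4, 5, 10, 14, 15, 16]
3 → replaces 4 → [1, 3, 5, 10, 14, 15, 16]
11 → replaces 14 → [1, 3, 5, 10, 11, 15, 16]
9 → replaces 10 → [1, 3, 5, 9, 11, 15, 16]
13 → replaces 15 → [1, 3, 5, 9, 11, 13, 16]
Length 7; one witness is 2, 6, 8, 10, 14, 15, 16.

2, 6, 8, 10, 14, 15, 16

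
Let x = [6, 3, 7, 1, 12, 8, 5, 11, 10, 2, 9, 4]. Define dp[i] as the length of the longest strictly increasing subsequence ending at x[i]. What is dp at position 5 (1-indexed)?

3

dp[i] = 1 + max{dp[j] : j<i, x[j]<x[i]} (or 1 if no such j):
i:      1  2  3  4  5  6  7  8  9 10 11 12
x[i]:   6  3  7  1 12  8  5 11 10  2  9  4
dp:     1  1  2  1  3  3  2  4  4  2  4  3
At index 5 the value is 3.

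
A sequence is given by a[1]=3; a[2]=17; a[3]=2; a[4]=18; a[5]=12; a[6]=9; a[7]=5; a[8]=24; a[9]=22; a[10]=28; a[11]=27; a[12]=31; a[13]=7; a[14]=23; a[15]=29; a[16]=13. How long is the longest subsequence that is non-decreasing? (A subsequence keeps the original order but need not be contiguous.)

6

Track the smallest tail for each achievable length (allowing ties):
3 → extends → [3]
17 → extends → [3, 17]
2 → replaces 3 → [2, 17]
18 → extends → [2, 17, 18]
12 → replaces 17 → [2, 12, 18]
9 → replaces 12 → [2, 9, 18]
5 → replaces 9 → [2, 5, 18]
24 → extends → [2, 5, 18, 24]
22 → replaces 24 → [2, 5, 18, 22]
28 → extends → [2, 5, 18, 22, 28]
27 → replaces 28 → [2, 5, 18, 22, 27]
31 → extends → [2, 5, 18, 22, 27, 31]
7 → replaces 18 → [2, 5, 7, 22, 27, 31]
23 → replaces 27 → [2, 5, 7, 22, 23, 31]
29 → replaces 31 → [2, 5, 7, 22, 23, 29]
13 → replaces 22 → [2, 5, 7, 13, 23, 29]
Six tails, so the longest non-decreasing subsequence has length 6 (e.g. 3, 17, 18, 24, 28, 31).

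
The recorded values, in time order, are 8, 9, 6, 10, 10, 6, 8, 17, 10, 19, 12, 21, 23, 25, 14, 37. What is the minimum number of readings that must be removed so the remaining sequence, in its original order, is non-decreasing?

Fewest deletions = n − (longest non-decreasing subsequence).
Patience tails:
8 → extends → [8]
9 → extends → [8, 9]
6 → replaces 8 → [6, 9]
10 → extends → [6, 9, 10]
10 → extends → [6, 9, 10, 10]
6 → replaces 9 → [6, 6, 10, 10]
8 → replaces 10 → [6, 6, 8, 10]
17 → extends → [6, 6, 8, 10, 17]
10 → replaces 17 → [6, 6, 8, 10, 10]
19 → extends → [6, 6, 8, 10, 10, 19]
12 → replaces 19 → [6, 6, 8, 10, 10, 12]
21 → extends → [6, 6, 8, 10, 10, 12, 21]
23 → extends → [6, 6, 8, 10, 10, 12, 21, 23]
25 → extends → [6, 6, 8, 10, 10, 12, 21, 23, 25]
14 → replaces 21 → [6, 6, 8, 10, 10, 12, 14, 23, 25]
37 → extends → [6, 6, 8, 10, 10, 12, 14, 23, 25, 37]
Longest non-decreasing subsequence has length 10, so deletions = 16 − 10 = 6.

6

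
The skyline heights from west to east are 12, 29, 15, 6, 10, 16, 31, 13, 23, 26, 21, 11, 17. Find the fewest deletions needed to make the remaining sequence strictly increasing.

Fewest deletions = n − (longest strictly increasing subsequence).
i:      1  2  3  4  5  6  7  8  9 10 11 12 13
a[i]:  12 29 15  6 10 16 31 13 23 26 21 11 17
dp:     1  2  2  1  2  3  4  3  4  5  4  3  4
max dp = 5, so deletions = 13 − 5 = 8.

8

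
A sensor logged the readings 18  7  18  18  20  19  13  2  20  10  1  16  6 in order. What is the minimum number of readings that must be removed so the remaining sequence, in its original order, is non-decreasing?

8

Fewest deletions = n − (longest non-decreasing subsequence).
i:      1  2  3  4  5  6  7  8  9 10 11 12 13
a[i]:  18  7 18 18 20 19 13  2 20 10  1 16  6
dp:     1  1  2  3  4  4  2  1  5  2  1  3  2
max dp = 5, so deletions = 13 − 5 = 8.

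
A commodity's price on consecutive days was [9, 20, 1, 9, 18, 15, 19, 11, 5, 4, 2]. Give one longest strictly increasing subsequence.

1, 9, 18, 19

Patience tails give the LIS length; then backtrack through the dp parents:
9 → extends → [9]
20 → extends → [9, 20]
1 → replaces 9 → [1, 20]
9 → replaces 20 → [1, 9]
18 → extends → [1, 9, 18]
15 → replaces 18 → [1, 9, 15]
19 → extends → [1, 9, 15, 19]
11 → replaces 15 → [1, 9, 11, 19]
5 → replaces 9 → [1, 5, 11, 19]
4 → replaces 5 → [1, 4, 11, 19]
2 → replaces 4 → [1, 2, 11, 19]
Length 4; one witness is 1, 9, 18, 19.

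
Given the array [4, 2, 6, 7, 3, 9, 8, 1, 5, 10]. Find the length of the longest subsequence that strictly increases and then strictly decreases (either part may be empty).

6

inc[i] = longest strictly increasing subsequence ending at i; dec[i] = longest strictly decreasing subsequence starting at i:
i:      1  2  3  4  5  6  7  8  9 10
a[i]:   4  2  6  7  3  9  8  1  5 10
inc:    1  1  2  3  2  4  4  1  3  5
dec:    3  2  3  3  2  3  2  1  1  1
Best peak at i=6 (value 9): inc=4, dec=3, length 4+3−1 = 6.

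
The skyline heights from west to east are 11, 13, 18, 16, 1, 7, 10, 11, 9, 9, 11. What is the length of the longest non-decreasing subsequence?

Let dp[i] be the length of the longest such subsequence ending at index i:
i:      1  2  3  4  5  6  7  8  9 10 11
a[i]:  11 13 18 16  1  7 10 11  9  9 11
dp:     1  2  3  3  1  2  3  4  3  4  5
Maximum dp value is 5.

5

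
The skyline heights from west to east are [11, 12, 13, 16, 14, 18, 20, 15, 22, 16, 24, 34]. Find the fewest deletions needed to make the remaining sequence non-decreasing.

3

Fewest deletions = n − (longest non-decreasing subsequence).
Patience tails:
11 → extends → [11]
12 → extends → [11, 12]
13 → extends → [11, 12, 13]
16 → extends → [11, 12, 13, 16]
14 → replaces 16 → [11, 12, 13, 14]
18 → extends → [11, 12, 13, 14, 18]
20 → extends → [11, 12, 13, 14, 18, 20]
15 → replaces 18 → [11, 12, 13, 14, 15, 20]
22 → extends → [11, 12, 13, 14, 15, 20, 22]
16 → replaces 20 → [11, 12, 13, 14, 15, 16, 22]
24 → extends → [11, 12, 13, 14, 15, 16, 22, 24]
34 → extends → [11, 12, 13, 14, 15, 16, 22, 24, 34]
Longest non-decreasing subsequence has length 9, so deletions = 12 − 9 = 3.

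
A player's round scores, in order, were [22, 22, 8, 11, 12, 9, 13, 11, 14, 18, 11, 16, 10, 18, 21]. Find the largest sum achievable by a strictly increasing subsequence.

113

Let S[i] be the best sum of a strictly increasing subsequence ending at i:
i:       1   2   3   4   5   6   7   8   9  10  11  12  13  14  15
a[i]:   22  22   8  11  12   9  13  11  14  18  11  16  10  18  21
S:      22  22   8  19  31  17  44  28  58  76  28  74  27  92 113
Maximum is 113 (e.g. 8 + 11 + 12 + 13 + 14 + 16 + 18 + 21).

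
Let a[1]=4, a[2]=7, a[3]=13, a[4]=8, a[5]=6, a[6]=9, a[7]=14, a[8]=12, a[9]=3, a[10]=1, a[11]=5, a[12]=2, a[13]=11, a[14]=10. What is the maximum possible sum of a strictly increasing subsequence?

42

Let S[i] be the best sum of a strictly increasing subsequence ending at i:
i:      1  2  3  4  5  6  7  8  9 10 11 12 13 14
a[i]:   4  7 13  8  6  9 14 12  3  1  5  2 11 10
S:      4 11 24 19 10 28 42 40  3  1  9  3 39 38
Maximum is 42 (e.g. 4 + 7 + 8 + 9 + 14).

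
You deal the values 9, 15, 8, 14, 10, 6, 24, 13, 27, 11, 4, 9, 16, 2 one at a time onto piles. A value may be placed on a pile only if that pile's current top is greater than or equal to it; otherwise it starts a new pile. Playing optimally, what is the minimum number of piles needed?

Place each on the leftmost legal pile:
9 → new pile 1 (tops now [9])
15 → new pile 2 (tops now [9, 15])
8 → pile 1 (tops now [8, 15])
14 → pile 2 (tops now [8, 14])
10 → pile 2 (tops now [8, 10])
6 → pile 1 (tops now [6, 10])
24 → new pile 3 (tops now [6, 10, 24])
13 → pile 3 (tops now [6, 10, 13])
27 → new pile 4 (tops now [6, 10, 13, 27])
11 → pile 3 (tops now [6, 10, 11, 27])
4 → pile 1 (tops now [4, 10, 11, 27])
9 → pile 2 (tops now [4, 9, 11, 27])
16 → pile 4 (tops now [4, 9, 11, 16])
2 → pile 1 (tops now [2, 9, 11, 16])
Four piles.

4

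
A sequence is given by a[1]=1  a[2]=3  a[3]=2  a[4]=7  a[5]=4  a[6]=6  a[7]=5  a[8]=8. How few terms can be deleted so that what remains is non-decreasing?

3

Fewest deletions = n − (longest non-decreasing subsequence).
Patience tails:
1 → extends → [1]
3 → extends → [1, 3]
2 → replaces 3 → [1, 2]
7 → extends → [1, 2, 7]
4 → replaces 7 → [1, 2, 4]
6 → extends → [1, 2, 4, 6]
5 → replaces 6 → [1, 2, 4, 5]
8 → extends → [1, 2, 4, 5, 8]
Longest non-decreasing subsequence has length 5, so deletions = 8 − 5 = 3.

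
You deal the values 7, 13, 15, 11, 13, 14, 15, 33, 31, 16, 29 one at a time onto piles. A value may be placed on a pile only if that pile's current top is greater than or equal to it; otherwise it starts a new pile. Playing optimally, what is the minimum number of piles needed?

7

Place each on the leftmost legal pile:
7 → new pile 1 (tops now [7])
13 → new pile 2 (tops now [7, 13])
15 → new pile 3 (tops now [7, 13, 15])
11 → pile 2 (tops now [7, 11, 15])
13 → pile 3 (tops now [7, 11, 13])
14 → new pile 4 (tops now [7, 11, 13, 14])
15 → new pile 5 (tops now [7, 11, 13, 14, 15])
33 → new pile 6 (tops now [7, 11, 13, 14, 15, 33])
31 → pile 6 (tops now [7, 11, 13, 14, 15, 31])
16 → pile 6 (tops now [7, 11, 13, 14, 15, 16])
29 → new pile 7 (tops now [7, 11, 13, 14, 15, 16, 29])
Seven piles.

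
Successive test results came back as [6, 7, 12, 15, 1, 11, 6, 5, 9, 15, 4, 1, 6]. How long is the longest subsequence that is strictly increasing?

Track the smallest tail for each achievable length (strict):
6 → extends → [6]
7 → extends → [6, 7]
12 → extends → [6, 7, 12]
15 → extends → [6, 7, 12, 15]
1 → replaces 6 → [1, 7, 12, 15]
11 → replaces 12 → [1, 7, 11, 15]
6 → replaces 7 → [1, 6, 11, 15]
5 → replaces 6 → [1, 5, 11, 15]
9 → replaces 11 → [1, 5, 9, 15]
15 → already a tail → [1, 5, 9, 15]
4 → replaces 5 → [1, 4, 9, 15]
1 → already a tail → [1, 4, 9, 15]
6 → replaces 9 → [1, 4, 6, 15]
Four tails, so the longest strictly increasing subsequence has length 4 (e.g. 6, 7, 12, 15).

4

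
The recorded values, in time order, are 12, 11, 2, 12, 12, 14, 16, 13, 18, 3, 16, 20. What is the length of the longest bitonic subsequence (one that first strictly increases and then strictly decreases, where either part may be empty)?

inc[i] = longest strictly increasing subsequence ending at i; dec[i] = longest strictly decreasing subsequence starting at i:
i:      1  2  3  4  5  6  7  8  9 10 11 12
a[i]:  12 11  2 12 12 14 16 13 18  3 16 20
inc:    1  1  1  2  2  3  4  3  5  2  4  6
dec:    3  2  1  2  2  3  3  2  2  1  1  1
Best peak at i=7 (value 16): inc=4, dec=3, length 4+3−1 = 6.

6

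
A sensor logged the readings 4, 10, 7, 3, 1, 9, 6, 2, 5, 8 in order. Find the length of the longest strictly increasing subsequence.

4

Track the smallest tail for each achievable length (strict):
4 → extends → [4]
10 → extends → [4, 10]
7 → replaces 10 → [4, 7]
3 → replaces 4 → [3, 7]
1 → replaces 3 → [1, 7]
9 → extends → [1, 7, 9]
6 → replaces 7 → [1, 6, 9]
2 → replaces 6 → [1, 2, 9]
5 → replaces 9 → [1, 2, 5]
8 → extends → [1, 2, 5, 8]
Four tails, so the longest strictly increasing subsequence has length 4 (e.g. 1, 2, 5, 8).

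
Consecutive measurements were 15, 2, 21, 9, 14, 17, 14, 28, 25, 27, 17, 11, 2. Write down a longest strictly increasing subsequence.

2, 9, 14, 17, 25, 27

Patience tails give the LIS length; then backtrack through the dp parents:
15 → extends → [15]
2 → replaces 15 → [2]
21 → extends → [2, 21]
9 → replaces 21 → [2, 9]
14 → extends → [2, 9, 14]
17 → extends → [2, 9, 14, 17]
14 → already a tail → [2, 9, 14, 17]
28 → extends → [2, 9, 14, 17, 28]
25 → replaces 28 → [2, 9, 14, 17, 25]
27 → extends → [2, 9, 14, 17, 25, 27]
17 → already a tail → [2, 9, 14, 17, 25, 27]
11 → replaces 14 → [2, 9, 11, 17, 25, 27]
2 → already a tail → [2, 9, 11, 17, 25, 27]
Length 6; one witness is 2, 9, 14, 17, 25, 27.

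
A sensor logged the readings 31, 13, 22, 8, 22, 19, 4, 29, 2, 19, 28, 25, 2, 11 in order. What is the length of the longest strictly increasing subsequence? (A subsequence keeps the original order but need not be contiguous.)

3

Track the smallest tail for each achievable length (strict):
31 → extends → [31]
13 → replaces 31 → [13]
22 → extends → [13, 22]
8 → replaces 13 → [8, 22]
22 → already a tail → [8, 22]
19 → replaces 22 → [8, 19]
4 → replaces 8 → [4, 19]
29 → extends → [4, 19, 29]
2 → replaces 4 → [2, 19, 29]
19 → already a tail → [2, 19, 29]
28 → replaces 29 → [2, 19, 28]
25 → replaces 28 → [2, 19, 25]
2 → already a tail → [2, 19, 25]
11 → replaces 19 → [2, 11, 25]
Three tails, so the longest strictly increasing subsequence has length 3 (e.g. 13, 22, 29).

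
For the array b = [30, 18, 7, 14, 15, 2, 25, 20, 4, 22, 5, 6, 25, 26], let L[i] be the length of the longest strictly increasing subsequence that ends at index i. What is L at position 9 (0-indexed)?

5

dp[i] = 1 + max{dp[j] : j<i, b[j]<b[i]} (or 1 if no such j):
i:      0  1  2  3  4  5  6  7  8  9 10 11 12 13
b[i]:  30 18  7 14 15  2 25 20  4 22  5  6 25 26
dp:     1  1  1  2  3  1  4  4  2  5  3  4  6  7
At index 9 the value is 5.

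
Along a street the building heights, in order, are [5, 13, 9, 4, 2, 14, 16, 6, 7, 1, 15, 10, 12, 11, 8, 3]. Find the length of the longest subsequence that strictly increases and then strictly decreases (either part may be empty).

9

inc[i] = longest strictly increasing subsequence ending at i; dec[i] = longest strictly decreasing subsequence starting at i:
i:      1  2  3  4  5  6  7  8  9 10 11 12 13 14 15 16
a[i]:   5 13  9  4  2 14 16  6  7  1 15 10 12 11  8  3
inc:    1  2  2  1  1  3  4  2  3  1  4  4  5  5  4  2
dec:    4  5  4  3  2  5  6  2  2  1  5  3  4  3  2  1
Best peak at i=7 (value 16): inc=4, dec=6, length 4+6−1 = 9.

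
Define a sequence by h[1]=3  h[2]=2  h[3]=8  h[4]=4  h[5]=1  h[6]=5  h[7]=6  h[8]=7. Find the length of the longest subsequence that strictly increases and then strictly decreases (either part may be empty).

5

inc[i] = longest strictly increasing subsequence ending at i; dec[i] = longest strictly decreasing subsequence starting at i:
i:     1 2 3 4 5 6 7 8
h[i]:  3 2 8 4 1 5 6 7
inc:   1 1 2 2 1 3 4 5
dec:   3 2 3 2 1 1 1 1
Best peak at i=8 (value 7): inc=5, dec=1, length 5+1−1 = 5.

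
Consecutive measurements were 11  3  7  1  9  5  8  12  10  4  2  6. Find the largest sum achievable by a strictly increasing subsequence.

Let S[i] be the best sum of a strictly increasing subsequence ending at i:
i:      1  2  3  4  5  6  7  8  9 10 11 12
a[i]:  11  3  7  1  9  5  8 12 10  4  2  6
S:     11  3 10  1 19  8 18 31 29  7  3 14
Maximum is 31 (e.g. 3 + 7 + 9 + 12).

31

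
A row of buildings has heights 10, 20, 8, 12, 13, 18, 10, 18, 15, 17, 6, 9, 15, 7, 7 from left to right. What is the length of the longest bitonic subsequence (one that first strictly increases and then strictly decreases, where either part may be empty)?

inc[i] = longest strictly increasing subsequence ending at i; dec[i] = longest strictly decreasing subsequence starting at i:
i:      1  2  3  4  5  6  7  8  9 10 11 12 13 14 15
a[i]:  10 20  8 12 13 18 10 18 15 17  6  9 15  7  7
inc:    1  2  1  2  3  4  2  4  4  5  1  2  4  2  2
dec:    3  5  2  4  4  4  3  4  3  3  1  2  2  1  1
Best peak at i=6 (value 18): inc=4, dec=4, length 4+4−1 = 7.

7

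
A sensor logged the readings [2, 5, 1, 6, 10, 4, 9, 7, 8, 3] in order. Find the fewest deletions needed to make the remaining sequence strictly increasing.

5

Fewest deletions = n − (longest strictly increasing subsequence).
i:      1  2  3  4  5  6  7  8  9 10
a[i]:   2  5  1  6 10  4  9  7  8  3
dp:     1  2  1  3  4  2  4  4  5  2
max dp = 5, so deletions = 10 − 5 = 5.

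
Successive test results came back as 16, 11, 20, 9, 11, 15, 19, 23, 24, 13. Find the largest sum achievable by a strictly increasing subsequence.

Let S[i] be the best sum of a strictly increasing subsequence ending at i:
i:       1   2   3   4   5   6   7   8   9  10
a[i]:   16  11  20   9  11  15  19  23  24  13
S:      16  11  36   9  20  35  54  77 101  33
Maximum is 101 (e.g. 9 + 11 + 15 + 19 + 23 + 24).

101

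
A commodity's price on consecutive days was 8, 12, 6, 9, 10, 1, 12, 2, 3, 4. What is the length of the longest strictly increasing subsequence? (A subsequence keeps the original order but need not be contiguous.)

Let dp[i] be the length of the longest such subsequence ending at index i:
i:      1  2  3  4  5  6  7  8  9 10
a[i]:   8 12  6  9 10  1 12  2  3  4
dp:     1  2  1  2  3  1  4  2  3  4
Maximum dp value is 4.

4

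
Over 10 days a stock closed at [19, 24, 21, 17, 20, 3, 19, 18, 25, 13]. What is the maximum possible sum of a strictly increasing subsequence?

68

Let S[i] be the best sum of a strictly increasing subsequence ending at i:
i:      1  2  3  4  5  6  7  8  9 10
a[i]:  19 24 21 17 20  3 19 18 25 13
S:     19 43 40 17 39  3 36 35 68 16
Maximum is 68 (e.g. 19 + 24 + 25).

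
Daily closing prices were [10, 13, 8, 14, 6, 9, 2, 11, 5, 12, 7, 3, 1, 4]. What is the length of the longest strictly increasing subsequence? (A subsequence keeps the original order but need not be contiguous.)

4

Track the smallest tail for each achievable length (strict):
10 → extends → [10]
13 → extends → [10, 13]
8 → replaces 10 → [8, 13]
14 → extends → [8, 13, 14]
6 → replaces 8 → [6, 13, 14]
9 → replaces 13 → [6, 9, 14]
2 → replaces 6 → [2, 9, 14]
11 → replaces 14 → [2, 9, 11]
5 → replaces 9 → [2, 5, 11]
12 → extends → [2, 5, 11, 12]
7 → replaces 11 → [2, 5, 7, 12]
3 → replaces 5 → [2, 3, 7, 12]
1 → replaces 2 → [1, 3, 7, 12]
4 → replaces 7 → [1, 3, 4, 12]
Four tails, so the longest strictly increasing subsequence has length 4 (e.g. 8, 9, 11, 12).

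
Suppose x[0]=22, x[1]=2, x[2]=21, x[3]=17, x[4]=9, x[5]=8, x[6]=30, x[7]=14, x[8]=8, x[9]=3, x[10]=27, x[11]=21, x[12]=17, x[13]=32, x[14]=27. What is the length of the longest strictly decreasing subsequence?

Negate each value so 'decreasing' becomes 'increasing', then run patience tails on the negated sequence:
-22 → extends → [-22]
-2 → extends → [-22, -2]
-21 → replaces -2 → [-22, -21]
-17 → extends → [-22, -21, -17]
-9 → extends → [-22, -21, -17, -9]
-8 → extends → [-22, -21, -17, -9, -8]
-30 → replaces -22 → [-30, -21, -17, -9, -8]
-14 → replaces -9 → [-30, -21, -17, -14, -8]
-8 → already a tail → [-30, -21, -17, -14, -8]
-3 → extends → [-30, -21, -17, -14, -8, -3]
-27 → replaces -21 → [-30, -27, -17, -14, -8, -3]
-21 → replaces -17 → [-30, -27, -21, -14, -8, -3]
-17 → replaces -14 → [-30, -27, -21, -17, -8, -3]
-32 → replaces -30 → [-32, -27, -21, -17, -8, -3]
-27 → already a tail → [-32, -27, -21, -17, -8, -3]
Six tails, so the longest strictly decreasing subsequence of the original has length 6.

6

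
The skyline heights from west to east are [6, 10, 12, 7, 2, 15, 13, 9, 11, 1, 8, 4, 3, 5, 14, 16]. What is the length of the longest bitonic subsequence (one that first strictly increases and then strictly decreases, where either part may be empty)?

9

inc[i] = longest strictly increasing subsequence ending at i; dec[i] = longest strictly decreasing subsequence starting at i:
i:      1  2  3  4  5  6  7  8  9 10 11 12 13 14 15 16
a[i]:   6 10 12  7  2 15 13  9 11  1  8  4  3  5 14 16
inc:    1  2  3  2  1  4  4  3  4  1  3  2  2  3  5  6
dec:    3  5  5  3  2  6  5  4  4  1  3  2  1  1  1  1
Best peak at i=6 (value 15): inc=4, dec=6, length 4+6−1 = 9.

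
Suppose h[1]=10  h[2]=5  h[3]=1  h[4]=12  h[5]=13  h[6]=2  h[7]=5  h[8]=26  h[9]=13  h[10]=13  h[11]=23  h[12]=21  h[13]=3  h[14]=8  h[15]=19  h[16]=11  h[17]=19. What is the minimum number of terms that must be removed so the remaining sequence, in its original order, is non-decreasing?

Fewest deletions = n − (longest non-decreasing subsequence).
i:      1  2  3  4  5  6  7  8  9 10 11 12 13 14 15 16 17
h[i]:  10  5  1 12 13  2  5 26 13 13 23 21  3  8 19 11 19
dp:     1  1  1  2  3  2  3  4  4  5  6  6  3  4  6  5  7
max dp = 7, so deletions = 17 − 7 = 10.

10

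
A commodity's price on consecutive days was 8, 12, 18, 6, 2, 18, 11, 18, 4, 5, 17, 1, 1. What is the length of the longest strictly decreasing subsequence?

4

Let dp[i] be the longest strictly decreasing subsequence ending at i:
i:      1  2  3  4  5  6  7  8  9 10 11 12 13
a[i]:   8 12 18  6  2 18 11 18  4  5 17  1  1
dp:     1  1  1  2  3  1  2  1  3  3  2  4  4
Maximum is 4.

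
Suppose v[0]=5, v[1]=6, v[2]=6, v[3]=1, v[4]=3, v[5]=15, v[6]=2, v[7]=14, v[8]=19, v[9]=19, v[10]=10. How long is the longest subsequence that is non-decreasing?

6

Track the smallest tail for each achievable length (allowing ties):
5 → extends → [5]
6 → extends → [5, 6]
6 → extends → [5, 6, 6]
1 → replaces 5 → [1, 6, 6]
3 → replaces 6 → [1, 3, 6]
15 → extends → [1, 3, 6, 15]
2 → replaces 3 → [1, 2, 6, 15]
14 → replaces 15 → [1, 2, 6, 14]
19 → extends → [1, 2, 6, 14, 19]
19 → extends → [1, 2, 6, 14, 19, 19]
10 → replaces 14 → [1, 2, 6, 10, 19, 19]
Six tails, so the longest non-decreasing subsequence has length 6 (e.g. 5, 6, 6, 15, 19, 19).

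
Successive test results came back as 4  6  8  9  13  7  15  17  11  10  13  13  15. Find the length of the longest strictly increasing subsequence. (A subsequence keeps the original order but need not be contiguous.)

Let dp[i] be the length of the longest such subsequence ending at index i:
i:      1  2  3  4  5  6  7  8  9 10 11 12 13
a[i]:   4  6  8  9 13  7 15 17 11 10 13 13 15
dp:     1  2  3  4  5  3  6  7  5  5  6  6  7
Maximum dp value is 7.

7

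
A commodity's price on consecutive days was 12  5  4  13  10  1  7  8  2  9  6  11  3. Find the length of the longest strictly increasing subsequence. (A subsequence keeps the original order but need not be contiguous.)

Track the smallest tail for each achievable length (strict):
12 → extends → [12]
5 → replaces 12 → [5]
4 → replaces 5 → [4]
13 → extends → [4, 13]
10 → replaces 13 → [4, 10]
1 → replaces 4 → [1, 10]
7 → replaces 10 → [1, 7]
8 → extends → [1, 7, 8]
2 → replaces 7 → [1, 2, 8]
9 → extends → [1, 2, 8, 9]
6 → replaces 8 → [1, 2, 6, 9]
11 → extends → [1, 2, 6, 9, 11]
3 → replaces 6 → [1, 2, 3, 9, 11]
Five tails, so the longest strictly increasing subsequence has length 5 (e.g. 5, 7, 8, 9, 11).

5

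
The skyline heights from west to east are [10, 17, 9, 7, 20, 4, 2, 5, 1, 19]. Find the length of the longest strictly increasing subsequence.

3

Track the smallest tail for each achievable length (strict):
10 → extends → [10]
17 → extends → [10, 17]
9 → replaces 10 → [9, 17]
7 → replaces 9 → [7, 17]
20 → extends → [7, 17, 20]
4 → replaces 7 → [4, 17, 20]
2 → replaces 4 → [2, 17, 20]
5 → replaces 17 → [2, 5, 20]
1 → replaces 2 → [1, 5, 20]
19 → replaces 20 → [1, 5, 19]
Three tails, so the longest strictly increasing subsequence has length 3 (e.g. 10, 17, 20).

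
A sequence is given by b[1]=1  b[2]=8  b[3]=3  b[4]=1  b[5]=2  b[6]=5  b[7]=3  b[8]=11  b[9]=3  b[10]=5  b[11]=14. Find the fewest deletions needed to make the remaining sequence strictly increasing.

Fewest deletions = n − (longest strictly increasing subsequence).
Patience tails:
1 → extends → [1]
8 → extends → [1, 8]
3 → replaces 8 → [1, 3]
1 → already a tail → [1, 3]
2 → replaces 3 → [1, 2]
5 → extends → [1, 2, 5]
3 → replaces 5 → [1, 2, 3]
11 → extends → [1, 2, 3, 11]
3 → already a tail → [1, 2, 3, 11]
5 → replaces 11 → [1, 2, 3, 5]
14 → extends → [1, 2, 3, 5, 14]
Longest strictly increasing subsequence has length 5, so deletions = 11 − 5 = 6.

6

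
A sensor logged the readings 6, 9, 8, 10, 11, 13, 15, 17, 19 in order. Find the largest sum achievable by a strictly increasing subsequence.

Let S[i] be the best sum of a strictly increasing subsequence ending at i:
i:       1   2   3   4   5   6   7   8   9
a[i]:    6   9   8  10  11  13  15  17  19
S:       6  15  14  25  36  49  64  81 100
Maximum is 100 (e.g. 6 + 9 + 10 + 11 + 13 + 15 + 17 + 19).

100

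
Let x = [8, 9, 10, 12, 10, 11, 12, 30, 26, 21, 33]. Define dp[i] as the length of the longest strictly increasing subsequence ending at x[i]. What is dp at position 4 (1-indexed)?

4

dp[i] = 1 + max{dp[j] : j<i, x[j]<x[i]} (or 1 if no such j):
i:      1  2  3  4  5  6  7  8  9 10 11
x[i]:   8  9 10 12 10 11 12 30 26 21 33
dp:     1  2  3  4  3  4  5  6  6  6  7
At index 4 the value is 4.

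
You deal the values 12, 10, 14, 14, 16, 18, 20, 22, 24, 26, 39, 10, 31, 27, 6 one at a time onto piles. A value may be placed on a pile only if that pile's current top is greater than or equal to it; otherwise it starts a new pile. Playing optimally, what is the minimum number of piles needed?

The minimum number of non-increasing subsequences covering a sequence equals the length of its longest strictly increasing subsequence.
LIS length is 9 (e.g. 12, 14, 16, 18, 20, 22, 24, 26, 39), so 9 piles are needed.

9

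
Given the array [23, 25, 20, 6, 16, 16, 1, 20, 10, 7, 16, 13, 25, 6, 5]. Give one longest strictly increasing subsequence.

6, 16, 20, 25

Patience tails give the LIS length; then backtrack through the dp parents:
23 → extends → [23]
25 → extends → [23, 25]
20 → replaces 23 → [20, 25]
6 → replaces 20 → [6, 25]
16 → replaces 25 → [6, 16]
16 → already a tail → [6, 16]
1 → replaces 6 → [1, 16]
20 → extends → [1, 16, 20]
10 → replaces 16 → [1, 10, 20]
7 → replaces 10 → [1, 7, 20]
16 → replaces 20 → [1, 7, 16]
13 → replaces 16 → [1, 7, 13]
25 → extends → [1, 7, 13, 25]
6 → replaces 7 → [1, 6, 13, 25]
5 → replaces 6 → [1, 5, 13, 25]
Length 4; one witness is 6, 16, 20, 25.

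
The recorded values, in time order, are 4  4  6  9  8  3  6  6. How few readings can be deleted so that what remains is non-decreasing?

3

Fewest deletions = n − (longest non-decreasing subsequence).
i:     1 2 3 4 5 6 7 8
a[i]:  4 4 6 9 8 3 6 6
dp:    1 2 3 4 4 1 4 5
max dp = 5, so deletions = 8 − 5 = 3.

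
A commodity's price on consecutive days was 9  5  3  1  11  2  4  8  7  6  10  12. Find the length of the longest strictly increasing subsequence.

Track the smallest tail for each achievable length (strict):
9 → extends → [9]
5 → replaces 9 → [5]
3 → replaces 5 → [3]
1 → replaces 3 → [1]
11 → extends → [1, 11]
2 → replaces 11 → [1, 2]
4 → extends → [1, 2, 4]
8 → extends → [1, 2, 4, 8]
7 → replaces 8 → [1, 2, 4, 7]
6 → replaces 7 → [1, 2, 4, 6]
10 → extends → [1, 2, 4, 6, 10]
12 → extends → [1, 2, 4, 6, 10, 12]
Six tails, so the longest strictly increasing subsequence has length 6 (e.g. 1, 2, 4, 8, 10, 12).

6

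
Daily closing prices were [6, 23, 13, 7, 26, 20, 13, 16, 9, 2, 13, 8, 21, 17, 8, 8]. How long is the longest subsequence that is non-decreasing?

5

Track the smallest tail for each achievable length (allowing ties):
6 → extends → [6]
23 → extends → [6, 23]
13 → replaces 23 → [6, 13]
7 → replaces 13 → [6, 7]
26 → extends → [6, 7, 26]
20 → replaces 26 → [6, 7, 20]
13 → replaces 20 → [6, 7, 13]
16 → extends → [6, 7, 13, 16]
9 → replaces 13 → [6, 7, 9, 16]
2 → replaces 6 → [2, 7, 9, 16]
13 → replaces 16 → [2, 7, 9, 13]
8 → replaces 9 → [2, 7, 8, 13]
21 → extends → [2, 7, 8, 13, 21]
17 → replaces 21 → [2, 7, 8, 13, 17]
8 → replaces 13 → [2, 7, 8, 8, 17]
8 → replaces 17 → [2, 7, 8, 8, 8]
Five tails, so the longest non-decreasing subsequence has length 5 (e.g. 6, 13, 13, 16, 21).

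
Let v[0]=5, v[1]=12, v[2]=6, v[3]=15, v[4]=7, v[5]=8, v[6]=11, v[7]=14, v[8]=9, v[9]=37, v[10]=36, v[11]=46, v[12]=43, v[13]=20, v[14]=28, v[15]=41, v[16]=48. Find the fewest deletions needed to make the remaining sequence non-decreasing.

7

Fewest deletions = n − (longest non-decreasing subsequence).
i:      0  1  2  3  4  5  6  7  8  9 10 11 12 13 14 15 16
v[i]:   5 12  6 15  7  8 11 14  9 37 36 46 43 20 28 41 48
dp:     1  2  2  3  3  4  5  6  5  7  7  8  8  7  8  9 10
max dp = 10, so deletions = 17 − 10 = 7.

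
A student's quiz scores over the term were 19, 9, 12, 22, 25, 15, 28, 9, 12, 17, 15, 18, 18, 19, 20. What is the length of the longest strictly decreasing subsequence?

Negate each value so 'decreasing' becomes 'increasing', then run patience tails on the negated sequence:
-19 → extends → [-19]
-9 → extends → [-19, -9]
-12 → replaces -9 → [-19, -12]
-22 → replaces -19 → [-22, -12]
-25 → replaces -22 → [-25, -12]
-15 → replaces -12 → [-25, -15]
-28 → replaces -25 → [-28, -15]
-9 → extends → [-28, -15, -9]
-12 → replaces -9 → [-28, -15, -12]
-17 → replaces -15 → [-28, -17, -12]
-15 → replaces -12 → [-28, -17, -15]
-18 → replaces -17 → [-28, -18, -15]
-18 → already a tail → [-28, -18, -15]
-19 → replaces -18 → [-28, -19, -15]
-20 → replaces -19 → [-28, -20, -15]
Three tails, so the longest strictly decreasing subsequence of the original has length 3.

3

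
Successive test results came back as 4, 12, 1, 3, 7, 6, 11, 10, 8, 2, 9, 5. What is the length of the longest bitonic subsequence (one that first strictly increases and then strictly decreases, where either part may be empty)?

7

inc[i] = longest strictly increasing subsequence ending at i; dec[i] = longest strictly decreasing subsequence starting at i:
i:      1  2  3  4  5  6  7  8  9 10 11 12
a[i]:   4 12  1  3  7  6 11 10  8  2  9  5
inc:    1  2  1  2  3  3  4  4  4  2  5  3
dec:    3  5  1  2  3  2  4  3  2  1  2  1
Best peak at i=7 (value 11): inc=4, dec=4, length 4+4−1 = 7.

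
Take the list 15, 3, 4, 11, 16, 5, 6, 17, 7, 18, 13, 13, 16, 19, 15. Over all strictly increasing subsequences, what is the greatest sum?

Let S[i] be the best sum of a strictly increasing subsequence ending at i:
i:      1  2  3  4  5  6  7  8  9 10 11 12 13 14 15
a[i]:  15  3  4 11 16  5  6 17  7 18 13 13 16 19 15
S:     15  3  7 18 34 12 18 51 25 69 38 38 54 88 53
Maximum is 88 (e.g. 3 + 4 + 11 + 16 + 17 + 18 + 19).

88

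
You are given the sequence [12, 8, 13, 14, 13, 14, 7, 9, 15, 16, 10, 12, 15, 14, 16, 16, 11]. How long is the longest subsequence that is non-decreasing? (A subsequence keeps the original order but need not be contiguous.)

Track the smallest tail for each achievable length (allowing ties):
12 → extends → [12]
8 → replaces 12 → [8]
13 → extends → [8, 13]
14 → extends → [8, 13, 14]
13 → replaces 14 → [8, 13, 13]
14 → extends → [8, 13, 13, 14]
7 → replaces 8 → [7, 13, 13, 14]
9 → replaces 13 → [7, 9, 13, 14]
15 → extends → [7, 9, 13, 14, 15]
16 → extends → [7, 9, 13, 14, 15, 16]
10 → replaces 13 → [7, 9, 10, 14, 15, 16]
12 → replaces 14 → [7, 9, 10, 12, 15, 16]
15 → replaces 16 → [7, 9, 10, 12, 15, 15]
14 → replaces 15 → [7, 9, 10, 12, 14, 15]
16 → extends → [7, 9, 10, 12, 14, 15, 16]
16 → extends → [7, 9, 10, 12, 14, 15, 16, 16]
11 → replaces 12 → [7, 9, 10, 11, 14, 15, 16, 16]
Eight tails, so the longest non-decreasing subsequence has length 8 (e.g. 12, 13, 14, 14, 15, 16, 16, 16).

8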